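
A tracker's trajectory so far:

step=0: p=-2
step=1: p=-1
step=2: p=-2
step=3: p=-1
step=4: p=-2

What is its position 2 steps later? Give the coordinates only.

The jumps are +1, -1, +1, -1 — a geometric progression with ratio -1.
step 5: -2 + 1 → p=-1
step 6: -1 − 1 → p=-2

p=-2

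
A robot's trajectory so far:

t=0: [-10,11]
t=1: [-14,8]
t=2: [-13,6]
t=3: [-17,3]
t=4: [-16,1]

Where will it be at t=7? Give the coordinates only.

The moves between consecutive positions are [-4,-3], [+1,-2], [-4,-3], [+1,-2]; they repeat the 2-cycle [[-4,-3], [+1,-2]].
step 5: apply [-4,-3] → [-20,-2]
step 6: apply [+1,-2] → [-19,-4]
step 7: apply [-4,-3] → [-23,-7]

[-23,-7]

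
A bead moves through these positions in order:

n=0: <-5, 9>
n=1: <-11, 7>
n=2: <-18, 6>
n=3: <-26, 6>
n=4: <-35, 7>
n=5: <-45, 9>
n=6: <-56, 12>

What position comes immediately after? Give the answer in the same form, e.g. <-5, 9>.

<-68, 16>

Taking differences between consecutive positions: <-6, -2>, <-7, -1>, <-8, +0>, <-9, +1>, <-10, +2>, <-11, +3>. These grow by <-1, +1> each step.
step 7: <-56, 12> + <-12, +4> → <-68, 16>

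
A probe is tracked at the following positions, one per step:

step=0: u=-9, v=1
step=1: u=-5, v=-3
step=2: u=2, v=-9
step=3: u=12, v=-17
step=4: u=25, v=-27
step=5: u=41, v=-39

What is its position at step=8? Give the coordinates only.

Successive displacements: (+4,-4), (+7,-6), (+10,-8), (+13,-10), (+16,-12) — each changes by (+3,-2).
step 6: u=41, v=-39 + (+19,-14) → u=60, v=-53
step 7: u=60, v=-53 + (+22,-16) → u=82, v=-69
step 8: u=82, v=-69 + (+25,-18) → u=107, v=-87

u=107, v=-87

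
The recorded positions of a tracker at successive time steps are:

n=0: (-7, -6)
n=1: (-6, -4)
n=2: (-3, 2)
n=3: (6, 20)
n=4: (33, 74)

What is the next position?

(114, 236)

Step-to-step displacements: (+1, +2), (+3, +6), (+9, +18), (+27, +54); each is 3× the previous.
step 5: (33, 74) + (+81, +162) → (114, 236)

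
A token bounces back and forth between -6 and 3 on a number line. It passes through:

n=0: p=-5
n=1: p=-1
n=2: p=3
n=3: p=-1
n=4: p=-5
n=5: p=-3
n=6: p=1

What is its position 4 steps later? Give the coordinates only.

p=-1

The value travels 4 per step and bounces off the walls at -6 and 3.
  step 7: 1 → 1
  step 8: 1 → -3
  step 9: -3 → -5
  step 10: -5 → -1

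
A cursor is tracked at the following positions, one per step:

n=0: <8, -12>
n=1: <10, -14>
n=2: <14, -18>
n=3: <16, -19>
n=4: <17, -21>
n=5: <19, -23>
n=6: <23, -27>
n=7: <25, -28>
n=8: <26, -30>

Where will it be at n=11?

Differencing gives <+2, -2>, <+4, -4>, <+2, -1>, <+1, -2>, <+2, -2>, <+4, -4>, <+2, -1>, <+1, -2>. This is the pattern <+2, -2>, <+4, -4>, <+2, -1>, <+1, -2> repeated.
step 9: apply <+2, -2> → <28, -32>
step 10: apply <+4, -4> → <32, -36>
step 11: apply <+2, -1> → <34, -37>

<34, -37>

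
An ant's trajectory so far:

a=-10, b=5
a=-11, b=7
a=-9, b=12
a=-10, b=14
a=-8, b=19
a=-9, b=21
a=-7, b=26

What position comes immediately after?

The moves between consecutive positions are (-1, +2), (+2, +5), (-1, +2), (+2, +5), (-1, +2), (+2, +5); they repeat the 2-cycle [(-1, +2), (+2, +5)].
step 7: apply (-1, +2) → a=-8, b=28

a=-8, b=28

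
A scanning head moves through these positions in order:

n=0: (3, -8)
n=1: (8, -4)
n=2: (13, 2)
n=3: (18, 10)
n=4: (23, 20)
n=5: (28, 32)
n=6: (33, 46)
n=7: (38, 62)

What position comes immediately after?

(43, 80)

First differences are (+5, +4), (+5, +6), (+5, +8), (+5, +10), (+5, +12), (+5, +14), (+5, +16); their common second difference is (+0, +2) (constant acceleration).
step 8: (38, 62) + (+5, +18) → (43, 80)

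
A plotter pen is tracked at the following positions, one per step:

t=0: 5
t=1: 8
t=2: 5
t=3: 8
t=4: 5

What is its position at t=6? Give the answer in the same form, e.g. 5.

Consecutive displacements +3, -3, +3, -3 scale by a factor of -1 each step.
step 5: 5 + 3 → 8
step 6: 8 − 3 → 5

5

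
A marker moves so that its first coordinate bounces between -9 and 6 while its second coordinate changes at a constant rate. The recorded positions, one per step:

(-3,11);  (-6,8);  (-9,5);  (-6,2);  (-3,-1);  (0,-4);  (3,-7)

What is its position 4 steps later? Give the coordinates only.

(-3,-19)

The first coordinate reflects between -9 and 6, moving 3 per step.
  step 7: 3 → 6
  step 8: 6 → 3
  step 9: 3 → 0
  step 10: 0 → -3
The second coordinate changes by -3 each step: at step 10 it is -19.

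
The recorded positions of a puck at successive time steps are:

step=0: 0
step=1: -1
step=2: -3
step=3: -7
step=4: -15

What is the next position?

-31

Step-to-step displacements: -1, -2, -4, -8; each is 2× the previous.
step 5: -15 − 16 → -31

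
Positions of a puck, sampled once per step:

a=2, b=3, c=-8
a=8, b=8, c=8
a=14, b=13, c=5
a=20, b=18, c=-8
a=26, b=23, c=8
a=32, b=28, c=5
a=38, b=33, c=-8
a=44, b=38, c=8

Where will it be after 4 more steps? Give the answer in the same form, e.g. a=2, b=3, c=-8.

A: linear, +6 per step → 68 at step 11.
B: linear, +5 per step → 58 at step 11.
C: cycles through -8, 8, 5 every 3 steps. Step 11 lands at position 2 of the cycle → 5.

a=68, b=58, c=5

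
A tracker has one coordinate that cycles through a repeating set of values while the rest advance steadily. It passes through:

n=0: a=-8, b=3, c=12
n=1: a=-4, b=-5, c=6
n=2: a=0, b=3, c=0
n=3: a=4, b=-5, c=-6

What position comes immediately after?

The a coordinate changes by +4 each step, so at step 4 it is -8 + 4·(4) = 8.
The b coordinate repeats the cycle [3, -5] with period 2; step 4 mod 2 = 0, giving 3.
The c coordinate changes by -6 each step, so at step 4 it is 12 + 4·(-6) = -12.

a=8, b=3, c=-12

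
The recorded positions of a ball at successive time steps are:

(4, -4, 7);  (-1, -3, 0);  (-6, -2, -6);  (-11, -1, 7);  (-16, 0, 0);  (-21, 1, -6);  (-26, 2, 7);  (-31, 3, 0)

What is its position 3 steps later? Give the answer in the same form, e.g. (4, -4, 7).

First: linear, -5 per step → -46 at step 10.
Second: linear, +1 per step → 6 at step 10.
Third: cycles through 7, 0, -6 every 3 steps. Step 10 lands at position 1 of the cycle → 0.

(-46, 6, 0)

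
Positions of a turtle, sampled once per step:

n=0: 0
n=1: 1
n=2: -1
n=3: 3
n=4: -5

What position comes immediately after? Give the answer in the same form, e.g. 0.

The jumps are +1, -2, +4, -8 — a geometric progression with ratio -2.
step 5: -5 + 16 → 11

11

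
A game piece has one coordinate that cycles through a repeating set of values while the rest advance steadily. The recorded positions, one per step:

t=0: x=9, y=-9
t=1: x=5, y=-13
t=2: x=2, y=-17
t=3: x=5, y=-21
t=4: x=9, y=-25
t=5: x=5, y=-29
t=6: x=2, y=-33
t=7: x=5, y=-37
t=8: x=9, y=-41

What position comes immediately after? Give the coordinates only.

The x coordinate repeats the cycle [9, 5, 2, 5] with period 4; step 9 mod 4 = 1, giving 5.
The y coordinate changes by -4 each step, so at step 9 it is -9 + 9·(-4) = -45.

x=5, y=-45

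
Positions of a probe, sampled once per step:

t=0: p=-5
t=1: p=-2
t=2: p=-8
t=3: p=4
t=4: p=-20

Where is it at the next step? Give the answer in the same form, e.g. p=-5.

p=28

Step-to-step displacements: +3, -6, +12, -24; each is -2× the previous.
step 5: -20 + 48 → p=28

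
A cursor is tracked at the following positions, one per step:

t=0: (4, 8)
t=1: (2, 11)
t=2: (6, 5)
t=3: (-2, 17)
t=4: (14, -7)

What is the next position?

(-18, 41)

Consecutive displacements (-2, +3), (+4, -6), (-8, +12), (+16, -24) scale by a factor of -2 each step.
step 5: (14, -7) + (-32, +48) → (-18, 41)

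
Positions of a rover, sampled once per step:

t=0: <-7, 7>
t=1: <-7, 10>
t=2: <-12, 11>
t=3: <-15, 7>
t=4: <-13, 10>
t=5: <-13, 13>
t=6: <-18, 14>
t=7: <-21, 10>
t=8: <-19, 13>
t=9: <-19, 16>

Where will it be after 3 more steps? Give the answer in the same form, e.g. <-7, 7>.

Differencing gives <+0, +3>, <-5, +1>, <-3, -4>, <+2, +3>, <+0, +3>, <-5, +1>, <-3, -4>, <+2, +3>, <+0, +3>. This is the pattern <+0, +3>, <-5, +1>, <-3, -4>, <+2, +3> repeated.
step 10: apply <-5, +1> → <-24, 17>
step 11: apply <-3, -4> → <-27, 13>
step 12: apply <+2, +3> → <-25, 16>

<-25, 16>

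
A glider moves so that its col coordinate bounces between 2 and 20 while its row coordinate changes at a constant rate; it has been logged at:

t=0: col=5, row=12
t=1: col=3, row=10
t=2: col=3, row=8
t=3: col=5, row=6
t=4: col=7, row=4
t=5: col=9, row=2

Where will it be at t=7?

col=13, row=-2

The col coordinate reflects between 2 and 20, moving 2 per step.
  step 6: 9 → 11
  step 7: 11 → 13
The row coordinate changes by -2 each step: at step 7 it is -2.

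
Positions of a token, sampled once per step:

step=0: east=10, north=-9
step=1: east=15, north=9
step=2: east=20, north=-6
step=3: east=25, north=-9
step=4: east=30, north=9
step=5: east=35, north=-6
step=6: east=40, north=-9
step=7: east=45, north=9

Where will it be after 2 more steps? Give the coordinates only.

East: linear, +5 per step → 55 at step 9.
North: cycles through -9, 9, -6 every 3 steps. Step 9 lands at position 0 of the cycle → -9.

east=55, north=-9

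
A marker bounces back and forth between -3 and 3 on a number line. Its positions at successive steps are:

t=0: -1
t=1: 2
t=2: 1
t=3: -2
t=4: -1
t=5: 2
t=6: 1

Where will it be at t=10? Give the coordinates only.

The value travels 3 per step and bounces off the walls at -3 and 3.
  step 7: 1 → -2
  step 8: -2 → -1
  step 9: -1 → 2
  step 10: 2 → 1

1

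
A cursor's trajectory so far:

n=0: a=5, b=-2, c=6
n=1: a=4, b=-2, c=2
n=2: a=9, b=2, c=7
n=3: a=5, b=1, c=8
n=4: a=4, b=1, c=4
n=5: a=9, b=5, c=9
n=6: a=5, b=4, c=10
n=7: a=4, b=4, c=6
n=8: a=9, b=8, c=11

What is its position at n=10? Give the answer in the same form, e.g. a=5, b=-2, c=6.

a=4, b=7, c=8

Differencing gives (-1, +0, -4), (+5, +4, +5), (-4, -1, +1), (-1, +0, -4), (+5, +4, +5), (-4, -1, +1), (-1, +0, -4), (+5, +4, +5). This is the pattern (-1, +0, -4), (+5, +4, +5), (-4, -1, +1) repeated.
step 9: apply (-4, -1, +1) → a=5, b=7, c=12
step 10: apply (-1, +0, -4) → a=4, b=7, c=8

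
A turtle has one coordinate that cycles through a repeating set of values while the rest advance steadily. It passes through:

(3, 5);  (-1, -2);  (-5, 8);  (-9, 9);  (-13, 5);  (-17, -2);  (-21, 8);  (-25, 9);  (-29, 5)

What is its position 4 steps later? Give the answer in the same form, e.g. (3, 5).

(-45, 5)

The first coordinate changes by -4 each step, so at step 12 it is 3 + 12·(-4) = -45.
The second coordinate repeats the cycle [5, -2, 8, 9] with period 4; step 12 mod 4 = 0, giving 5.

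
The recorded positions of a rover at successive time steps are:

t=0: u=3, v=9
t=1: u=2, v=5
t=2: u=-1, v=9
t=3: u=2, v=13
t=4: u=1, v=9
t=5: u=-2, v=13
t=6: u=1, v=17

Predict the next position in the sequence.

Differencing gives (-1, -4), (-3, +4), (+3, +4), (-1, -4), (-3, +4), (+3, +4). This is the pattern (-1, -4), (-3, +4), (+3, +4) repeated.
step 7: apply (-1, -4) → u=0, v=13

u=0, v=13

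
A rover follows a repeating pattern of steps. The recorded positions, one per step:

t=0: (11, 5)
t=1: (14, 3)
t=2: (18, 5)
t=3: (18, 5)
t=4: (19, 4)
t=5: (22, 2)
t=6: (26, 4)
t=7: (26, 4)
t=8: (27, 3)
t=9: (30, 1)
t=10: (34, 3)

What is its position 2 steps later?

Step-to-step displacements: (+3, -2), (+4, +2), (+0, +0), (+1, -1), (+3, -2), (+4, +2), (+0, +0), (+1, -1), (+3, -2), (+4, +2) — a repeating cycle of length 4.
step 11: apply (+0, +0) → (34, 3)
step 12: apply (+1, -1) → (35, 2)

(35, 2)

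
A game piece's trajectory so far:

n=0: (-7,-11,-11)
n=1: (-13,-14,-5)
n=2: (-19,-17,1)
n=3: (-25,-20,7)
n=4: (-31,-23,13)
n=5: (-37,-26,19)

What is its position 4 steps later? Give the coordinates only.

(-61,-38,43)

Each step adds (-6,-3,+6) to the position.
step 6: (-37,-26,19) + (-6,-3,+6) → (-43,-29,25)
step 7: (-43,-29,25) + (-6,-3,+6) → (-49,-32,31)
step 8: (-49,-32,31) + (-6,-3,+6) → (-55,-35,37)
step 9: (-55,-35,37) + (-6,-3,+6) → (-61,-38,43)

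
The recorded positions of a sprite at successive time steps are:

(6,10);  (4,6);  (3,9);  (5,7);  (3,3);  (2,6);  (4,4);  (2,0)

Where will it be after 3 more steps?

Step-to-step displacements: (-2,-4), (-1,+3), (+2,-2), (-2,-4), (-1,+3), (+2,-2), (-2,-4) — a repeating cycle of length 3.
step 8: apply (-1,+3) → (1,3)
step 9: apply (+2,-2) → (3,1)
step 10: apply (-2,-4) → (1,-3)

(1,-3)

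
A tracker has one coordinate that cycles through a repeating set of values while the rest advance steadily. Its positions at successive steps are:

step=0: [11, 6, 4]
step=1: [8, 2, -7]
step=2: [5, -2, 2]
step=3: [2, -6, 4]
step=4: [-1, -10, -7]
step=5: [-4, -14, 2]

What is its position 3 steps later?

[-13, -26, 2]

The first coordinate changes by -3 each step, so at step 8 it is 11 + 8·(-3) = -13.
The second coordinate changes by -4 each step, so at step 8 it is 6 + 8·(-4) = -26.
The third coordinate repeats the cycle [4, -7, 2] with period 3; step 8 mod 3 = 2, giving 2.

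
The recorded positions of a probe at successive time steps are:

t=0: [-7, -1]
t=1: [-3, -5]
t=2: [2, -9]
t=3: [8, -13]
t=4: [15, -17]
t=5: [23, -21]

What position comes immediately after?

Successive displacements: [+4, -4], [+5, -4], [+6, -4], [+7, -4], [+8, -4] — each changes by [+1, +0].
step 6: [23, -21] + [+9, -4] → [32, -25]

[32, -25]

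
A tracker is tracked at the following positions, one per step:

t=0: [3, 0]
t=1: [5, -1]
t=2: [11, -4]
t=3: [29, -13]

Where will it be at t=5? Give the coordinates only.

The jumps are [+2, -1], [+6, -3], [+18, -9] — a geometric progression with ratio 3.
step 4: [29, -13] + [+54, -27] → [83, -40]
step 5: [83, -40] + [+162, -81] → [245, -121]

[245, -121]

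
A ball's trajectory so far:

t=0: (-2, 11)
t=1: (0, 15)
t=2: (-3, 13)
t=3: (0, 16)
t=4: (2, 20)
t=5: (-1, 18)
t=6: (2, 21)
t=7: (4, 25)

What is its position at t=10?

Differencing gives (+2, +4), (-3, -2), (+3, +3), (+2, +4), (-3, -2), (+3, +3), (+2, +4). This is the pattern (+2, +4), (-3, -2), (+3, +3) repeated.
step 8: apply (-3, -2) → (1, 23)
step 9: apply (+3, +3) → (4, 26)
step 10: apply (+2, +4) → (6, 30)

(6, 30)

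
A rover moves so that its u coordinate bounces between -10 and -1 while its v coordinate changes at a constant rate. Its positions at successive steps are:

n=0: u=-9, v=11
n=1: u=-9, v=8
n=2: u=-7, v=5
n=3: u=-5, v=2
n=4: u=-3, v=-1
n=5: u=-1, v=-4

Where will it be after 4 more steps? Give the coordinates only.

u=-9, v=-16

The u coordinate reflects between -10 and -1, moving 2 per step.
  step 6: -1 → -3
  step 7: -3 → -5
  step 8: -5 → -7
  step 9: -7 → -9
The v coordinate changes by -3 each step: at step 9 it is -16.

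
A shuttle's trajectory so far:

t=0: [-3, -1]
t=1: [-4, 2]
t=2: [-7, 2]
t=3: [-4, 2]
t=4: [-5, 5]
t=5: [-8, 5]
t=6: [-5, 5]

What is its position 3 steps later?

The moves between consecutive positions are [-1, +3], [-3, +0], [+3, +0], [-1, +3], [-3, +0], [+3, +0]; they repeat the 3-cycle [[-1, +3], [-3, +0], [+3, +0]].
step 7: apply [-1, +3] → [-6, 8]
step 8: apply [-3, +0] → [-9, 8]
step 9: apply [+3, +0] → [-6, 8]

[-6, 8]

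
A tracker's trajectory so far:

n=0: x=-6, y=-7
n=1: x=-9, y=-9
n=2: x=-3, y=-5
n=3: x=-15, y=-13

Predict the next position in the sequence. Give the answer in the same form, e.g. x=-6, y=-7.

x=9, y=3

The jumps are (-3,-2), (+6,+4), (-12,-8) — a geometric progression with ratio -2.
step 4: x=-15, y=-13 + (+24,+16) → x=9, y=3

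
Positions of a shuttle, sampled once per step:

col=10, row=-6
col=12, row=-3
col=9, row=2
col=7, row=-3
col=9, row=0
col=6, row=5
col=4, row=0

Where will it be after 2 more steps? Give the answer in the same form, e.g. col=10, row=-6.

col=3, row=8

The moves between consecutive positions are (+2, +3), (-3, +5), (-2, -5), (+2, +3), (-3, +5), (-2, -5); they repeat the 3-cycle [(+2, +3), (-3, +5), (-2, -5)].
step 7: apply (+2, +3) → col=6, row=3
step 8: apply (-3, +5) → col=3, row=8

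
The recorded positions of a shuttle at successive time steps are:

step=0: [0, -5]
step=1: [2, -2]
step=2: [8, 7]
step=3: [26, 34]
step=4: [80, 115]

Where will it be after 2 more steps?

Consecutive displacements [+2, +3], [+6, +9], [+18, +27], [+54, +81] scale by a factor of 3 each step.
step 5: [80, 115] + [+162, +243] → [242, 358]
step 6: [242, 358] + [+486, +729] → [728, 1087]

[728, 1087]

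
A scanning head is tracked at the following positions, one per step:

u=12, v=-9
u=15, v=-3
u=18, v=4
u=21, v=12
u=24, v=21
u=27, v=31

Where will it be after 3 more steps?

u=36, v=67

First differences are (+3, +6), (+3, +7), (+3, +8), (+3, +9), (+3, +10); their common second difference is (+0, +1) (constant acceleration).
step 6: u=27, v=31 + (+3, +11) → u=30, v=42
step 7: u=30, v=42 + (+3, +12) → u=33, v=54
step 8: u=33, v=54 + (+3, +13) → u=36, v=67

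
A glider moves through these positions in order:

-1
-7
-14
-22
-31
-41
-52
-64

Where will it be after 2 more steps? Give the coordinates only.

First differences are -6, -7, -8, -9, -10, -11, -12; their common second difference is -1 (constant acceleration).
step 8: -64 − 13 → -77
step 9: -77 − 14 → -91

-91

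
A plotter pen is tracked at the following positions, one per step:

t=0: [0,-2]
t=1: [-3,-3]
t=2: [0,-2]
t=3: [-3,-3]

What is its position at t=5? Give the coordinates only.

Step-to-step displacements: [-3,-1], [+3,+1], [-3,-1]; each is -1× the previous.
step 4: [-3,-3] + [+3,+1] → [0,-2]
step 5: [0,-2] + [-3,-1] → [-3,-3]

[-3,-3]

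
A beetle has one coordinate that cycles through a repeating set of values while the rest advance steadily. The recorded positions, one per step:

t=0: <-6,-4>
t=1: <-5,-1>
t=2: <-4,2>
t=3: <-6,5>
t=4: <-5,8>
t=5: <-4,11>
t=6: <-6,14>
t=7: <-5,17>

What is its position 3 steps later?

The first coordinate repeats the cycle [-6, -5, -4] with period 3; step 10 mod 3 = 1, giving -5.
The second coordinate changes by +3 each step, so at step 10 it is -4 + 10·(3) = 26.

<-5,26>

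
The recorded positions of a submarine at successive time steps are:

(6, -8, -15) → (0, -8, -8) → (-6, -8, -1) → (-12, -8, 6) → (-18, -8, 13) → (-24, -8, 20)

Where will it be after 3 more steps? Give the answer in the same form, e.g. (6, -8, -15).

Constant displacement of (-6, +0, +7) per step.
step 6: (-24, -8, 20) + (-6, +0, +7) → (-30, -8, 27)
step 7: (-30, -8, 27) + (-6, +0, +7) → (-36, -8, 34)
step 8: (-36, -8, 34) + (-6, +0, +7) → (-42, -8, 41)

(-42, -8, 41)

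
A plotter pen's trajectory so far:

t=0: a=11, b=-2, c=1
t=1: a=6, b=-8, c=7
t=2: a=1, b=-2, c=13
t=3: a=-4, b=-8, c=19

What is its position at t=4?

The a coordinate changes by -5 each step, so at step 4 it is 11 + 4·(-5) = -9.
The b coordinate repeats the cycle [-2, -8] with period 2; step 4 mod 2 = 0, giving -2.
The c coordinate changes by +6 each step, so at step 4 it is 1 + 4·(6) = 25.

a=-9, b=-2, c=25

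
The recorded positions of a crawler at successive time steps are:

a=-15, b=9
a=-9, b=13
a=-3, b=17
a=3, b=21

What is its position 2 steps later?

a=15, b=29

Constant displacement of (+6, +4) per step.
step 4: a=3, b=21 + (+6, +4) → a=9, b=25
step 5: a=9, b=25 + (+6, +4) → a=15, b=29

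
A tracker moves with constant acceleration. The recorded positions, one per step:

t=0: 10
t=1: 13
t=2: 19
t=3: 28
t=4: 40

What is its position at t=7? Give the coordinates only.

Taking differences between consecutive positions: +3, +6, +9, +12. These grow by +3 each step.
step 5: 40 + 15 → 55
step 6: 55 + 18 → 73
step 7: 73 + 21 → 94

94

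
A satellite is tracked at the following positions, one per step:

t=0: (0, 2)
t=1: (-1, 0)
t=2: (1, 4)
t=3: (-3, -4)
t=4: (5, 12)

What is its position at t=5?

Step-to-step displacements: (-1, -2), (+2, +4), (-4, -8), (+8, +16); each is -2× the previous.
step 5: (5, 12) + (-16, -32) → (-11, -20)

(-11, -20)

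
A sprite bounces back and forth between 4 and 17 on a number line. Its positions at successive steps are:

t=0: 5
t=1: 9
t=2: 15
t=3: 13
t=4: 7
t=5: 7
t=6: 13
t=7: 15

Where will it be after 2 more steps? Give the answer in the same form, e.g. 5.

5

The value travels 6 per step and bounces off the walls at 4 and 17.
  step 8: 15 → 9
  step 9: 9 → 5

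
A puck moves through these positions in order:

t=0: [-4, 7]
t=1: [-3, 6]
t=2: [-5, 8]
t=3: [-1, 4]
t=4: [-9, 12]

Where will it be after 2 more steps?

Consecutive displacements [+1, -1], [-2, +2], [+4, -4], [-8, +8] scale by a factor of -2 each step.
step 5: [-9, 12] + [+16, -16] → [7, -4]
step 6: [7, -4] + [-32, +32] → [-25, 28]

[-25, 28]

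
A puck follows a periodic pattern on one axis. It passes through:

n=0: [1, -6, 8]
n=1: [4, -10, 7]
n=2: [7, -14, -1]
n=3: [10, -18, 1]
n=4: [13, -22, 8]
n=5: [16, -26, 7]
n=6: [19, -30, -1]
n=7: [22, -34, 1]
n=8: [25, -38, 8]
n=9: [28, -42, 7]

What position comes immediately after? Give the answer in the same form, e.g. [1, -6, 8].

[31, -46, -1]

The first coordinate changes by +3 each step, so at step 10 it is 1 + 10·(3) = 31.
The second coordinate changes by -4 each step, so at step 10 it is -6 + 10·(-4) = -46.
The third coordinate repeats the cycle [8, 7, -1, 1] with period 4; step 10 mod 4 = 2, giving -1.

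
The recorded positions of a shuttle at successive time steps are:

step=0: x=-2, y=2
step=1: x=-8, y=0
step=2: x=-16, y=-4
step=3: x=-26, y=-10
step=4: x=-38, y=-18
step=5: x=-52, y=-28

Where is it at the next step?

x=-68, y=-40

Taking differences between consecutive positions: (-6,-2), (-8,-4), (-10,-6), (-12,-8), (-14,-10). These grow by (-2,-2) each step.
step 6: x=-52, y=-28 + (-16,-12) → x=-68, y=-40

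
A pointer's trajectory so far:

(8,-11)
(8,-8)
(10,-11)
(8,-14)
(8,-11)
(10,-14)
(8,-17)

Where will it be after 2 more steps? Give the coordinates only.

(10,-17)

Differencing gives (+0,+3), (+2,-3), (-2,-3), (+0,+3), (+2,-3), (-2,-3). This is the pattern (+0,+3), (+2,-3), (-2,-3) repeated.
step 7: apply (+0,+3) → (8,-14)
step 8: apply (+2,-3) → (10,-17)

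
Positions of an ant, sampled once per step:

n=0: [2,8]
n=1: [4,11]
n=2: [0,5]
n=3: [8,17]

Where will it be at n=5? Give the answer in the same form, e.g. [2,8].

[24,41]

Consecutive displacements [+2,+3], [-4,-6], [+8,+12] scale by a factor of -2 each step.
step 4: [8,17] + [-16,-24] → [-8,-7]
step 5: [-8,-7] + [+32,+48] → [24,41]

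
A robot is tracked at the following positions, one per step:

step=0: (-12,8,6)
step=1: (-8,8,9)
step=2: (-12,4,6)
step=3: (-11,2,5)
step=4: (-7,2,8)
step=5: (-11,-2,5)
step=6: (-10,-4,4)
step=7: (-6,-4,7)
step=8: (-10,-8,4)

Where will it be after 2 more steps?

(-5,-10,6)

The moves between consecutive positions are (+4,+0,+3), (-4,-4,-3), (+1,-2,-1), (+4,+0,+3), (-4,-4,-3), (+1,-2,-1), (+4,+0,+3), (-4,-4,-3); they repeat the 3-cycle [(+4,+0,+3), (-4,-4,-3), (+1,-2,-1)].
step 9: apply (+1,-2,-1) → (-9,-10,3)
step 10: apply (+4,+0,+3) → (-5,-10,6)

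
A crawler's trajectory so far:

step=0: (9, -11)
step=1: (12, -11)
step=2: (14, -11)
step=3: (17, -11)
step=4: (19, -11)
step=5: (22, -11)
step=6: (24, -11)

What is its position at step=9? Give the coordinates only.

(32, -11)

Step-to-step displacements: (+3, +0), (+2, +0), (+3, +0), (+2, +0), (+3, +0), (+2, +0) — a repeating cycle of length 2.
step 7: apply (+3, +0) → (27, -11)
step 8: apply (+2, +0) → (29, -11)
step 9: apply (+3, +0) → (32, -11)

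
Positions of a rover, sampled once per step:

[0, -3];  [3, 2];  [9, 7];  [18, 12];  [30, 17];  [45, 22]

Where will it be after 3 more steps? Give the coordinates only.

First differences are [+3, +5], [+6, +5], [+9, +5], [+12, +5], [+15, +5]; their common second difference is [+3, +0] (constant acceleration).
step 6: [45, 22] + [+18, +5] → [63, 27]
step 7: [63, 27] + [+21, +5] → [84, 32]
step 8: [84, 32] + [+24, +5] → [108, 37]

[108, 37]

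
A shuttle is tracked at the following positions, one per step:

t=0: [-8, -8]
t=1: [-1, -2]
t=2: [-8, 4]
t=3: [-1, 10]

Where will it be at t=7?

[-1, 34]

First: cycles through -8, -1 every 2 steps. Step 7 lands at position 1 of the cycle → -1.
Second: linear, +6 per step → 34 at step 7.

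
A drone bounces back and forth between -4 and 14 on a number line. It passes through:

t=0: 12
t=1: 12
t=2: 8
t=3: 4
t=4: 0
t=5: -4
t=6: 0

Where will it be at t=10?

The value travels 4 per step and bounces off the walls at -4 and 14.
  step 7: 0 → 4
  step 8: 4 → 8
  step 9: 8 → 12
  step 10: 12 → 12

12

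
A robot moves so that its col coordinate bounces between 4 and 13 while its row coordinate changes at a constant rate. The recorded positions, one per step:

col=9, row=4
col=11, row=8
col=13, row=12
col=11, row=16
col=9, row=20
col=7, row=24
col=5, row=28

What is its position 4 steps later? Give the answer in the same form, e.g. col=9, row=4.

col=11, row=44

The col coordinate travels 2 per step and bounces off the walls at 4 and 13.
  step 7: 5 → 5
  step 8: 5 → 7
  step 9: 7 → 9
  step 10: 9 → 11
The row coordinate changes by +4 each step: at step 10 it is 44.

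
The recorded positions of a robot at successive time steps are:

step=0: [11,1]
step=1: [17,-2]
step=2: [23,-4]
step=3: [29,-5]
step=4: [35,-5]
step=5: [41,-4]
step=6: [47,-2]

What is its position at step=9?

First differences are [+6,-3], [+6,-2], [+6,-1], [+6,+0], [+6,+1], [+6,+2]; their common second difference is [+0,+1] (constant acceleration).
step 7: [47,-2] + [+6,+3] → [53,1]
step 8: [53,1] + [+6,+4] → [59,5]
step 9: [59,5] + [+6,+5] → [65,10]

[65,10]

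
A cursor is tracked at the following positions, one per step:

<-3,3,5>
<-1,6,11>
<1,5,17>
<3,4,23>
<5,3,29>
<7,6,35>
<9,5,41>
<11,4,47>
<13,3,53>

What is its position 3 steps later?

The first coordinate changes by +2 each step, so at step 11 it is -3 + 11·(2) = 19.
The second coordinate repeats the cycle [3, 6, 5, 4] with period 4; step 11 mod 4 = 3, giving 4.
The third coordinate changes by +6 each step, so at step 11 it is 5 + 11·(6) = 71.

<19,4,71>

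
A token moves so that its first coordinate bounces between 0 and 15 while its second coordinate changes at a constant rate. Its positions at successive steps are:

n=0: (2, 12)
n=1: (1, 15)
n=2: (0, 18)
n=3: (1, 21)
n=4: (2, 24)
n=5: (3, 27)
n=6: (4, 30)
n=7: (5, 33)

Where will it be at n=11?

The first coordinate reflects between 0 and 15, moving 1 per step.
  step 8: 5 → 6
  step 9: 6 → 7
  step 10: 7 → 8
  step 11: 8 → 9
The second coordinate changes by +3 each step: at step 11 it is 45.

(9, 45)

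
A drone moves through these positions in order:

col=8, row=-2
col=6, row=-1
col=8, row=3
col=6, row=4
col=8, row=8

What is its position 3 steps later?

col=6, row=14

Differencing gives (-2,+1), (+2,+4), (-2,+1), (+2,+4). This is the pattern (-2,+1), (+2,+4) repeated.
step 5: apply (-2,+1) → col=6, row=9
step 6: apply (+2,+4) → col=8, row=13
step 7: apply (-2,+1) → col=6, row=14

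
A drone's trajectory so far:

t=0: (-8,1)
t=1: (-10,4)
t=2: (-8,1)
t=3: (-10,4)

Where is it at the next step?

Consecutive displacements (-2,+3), (+2,-3), (-2,+3) scale by a factor of -1 each step.
step 4: (-10,4) + (+2,-3) → (-8,1)

(-8,1)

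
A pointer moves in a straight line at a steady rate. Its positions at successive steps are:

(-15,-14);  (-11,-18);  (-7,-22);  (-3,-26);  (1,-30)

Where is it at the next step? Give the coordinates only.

(5,-34)

The position changes by (+4,-4) every step.
step 5: (1,-30) + (+4,-4) → (5,-34)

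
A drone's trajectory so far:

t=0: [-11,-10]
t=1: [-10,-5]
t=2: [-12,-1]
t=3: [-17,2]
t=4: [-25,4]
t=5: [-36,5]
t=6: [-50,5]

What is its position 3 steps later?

[-110,-1]

First differences are [+1,+5], [-2,+4], [-5,+3], [-8,+2], [-11,+1], [-14,+0]; their common second difference is [-3,-1] (constant acceleration).
step 7: [-50,5] + [-17,-1] → [-67,4]
step 8: [-67,4] + [-20,-2] → [-87,2]
step 9: [-87,2] + [-23,-3] → [-110,-1]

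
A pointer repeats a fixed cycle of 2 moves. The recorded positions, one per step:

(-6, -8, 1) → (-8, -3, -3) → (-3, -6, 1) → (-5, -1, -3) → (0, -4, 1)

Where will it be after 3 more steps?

Step-to-step displacements: (-2, +5, -4), (+5, -3, +4), (-2, +5, -4), (+5, -3, +4) — a repeating cycle of length 2.
step 5: apply (-2, +5, -4) → (-2, 1, -3)
step 6: apply (+5, -3, +4) → (3, -2, 1)
step 7: apply (-2, +5, -4) → (1, 3, -3)

(1, 3, -3)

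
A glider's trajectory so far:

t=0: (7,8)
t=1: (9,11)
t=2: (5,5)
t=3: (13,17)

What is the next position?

(-3,-7)

The jumps are (+2,+3), (-4,-6), (+8,+12) — a geometric progression with ratio -2.
step 4: (13,17) + (-16,-24) → (-3,-7)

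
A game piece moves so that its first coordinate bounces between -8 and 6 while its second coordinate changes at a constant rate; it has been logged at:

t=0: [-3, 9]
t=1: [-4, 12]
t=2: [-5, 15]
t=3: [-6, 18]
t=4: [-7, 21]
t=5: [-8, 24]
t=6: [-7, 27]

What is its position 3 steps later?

The first coordinate travels 1 per step and bounces off the walls at -8 and 6.
  step 7: -7 → -6
  step 8: -6 → -5
  step 9: -5 → -4
The second coordinate changes by +3 each step: at step 9 it is 36.

[-4, 36]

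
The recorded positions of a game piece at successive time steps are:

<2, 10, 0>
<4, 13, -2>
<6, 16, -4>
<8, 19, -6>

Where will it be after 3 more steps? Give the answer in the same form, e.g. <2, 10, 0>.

Each step adds <+2, +3, -2> to the position.
step 4: <8, 19, -6> + <+2, +3, -2> → <10, 22, -8>
step 5: <10, 22, -8> + <+2, +3, -2> → <12, 25, -10>
step 6: <12, 25, -10> + <+2, +3, -2> → <14, 28, -12>

<14, 28, -12>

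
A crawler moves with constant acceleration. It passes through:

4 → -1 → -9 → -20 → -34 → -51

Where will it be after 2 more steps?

-94

Taking differences between consecutive positions: -5, -8, -11, -14, -17. These grow by -3 each step.
step 6: -51 − 20 → -71
step 7: -71 − 23 → -94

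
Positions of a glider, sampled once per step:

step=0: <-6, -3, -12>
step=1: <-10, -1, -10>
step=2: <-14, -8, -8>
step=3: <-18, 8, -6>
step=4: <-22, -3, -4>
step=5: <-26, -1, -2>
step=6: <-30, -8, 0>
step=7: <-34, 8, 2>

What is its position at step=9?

<-42, -1, 6>

First: linear, -4 per step → -42 at step 9.
Second: cycles through -3, -1, -8, 8 every 4 steps. Step 9 lands at position 1 of the cycle → -1.
Third: linear, +2 per step → 6 at step 9.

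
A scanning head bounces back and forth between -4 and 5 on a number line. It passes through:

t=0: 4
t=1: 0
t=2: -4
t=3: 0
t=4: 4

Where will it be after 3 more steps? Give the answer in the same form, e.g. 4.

-2

The value reflects between -4 and 5, moving 4 per step.
  step 5: 4 → 2
  step 6: 2 → -2
  step 7: -2 → -2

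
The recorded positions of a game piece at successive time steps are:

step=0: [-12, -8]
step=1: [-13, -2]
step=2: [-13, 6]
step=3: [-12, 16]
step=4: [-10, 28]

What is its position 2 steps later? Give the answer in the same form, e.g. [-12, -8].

First differences are [-1, +6], [+0, +8], [+1, +10], [+2, +12]; their common second difference is [+1, +2] (constant acceleration).
step 5: [-10, 28] + [+3, +14] → [-7, 42]
step 6: [-7, 42] + [+4, +16] → [-3, 58]

[-3, 58]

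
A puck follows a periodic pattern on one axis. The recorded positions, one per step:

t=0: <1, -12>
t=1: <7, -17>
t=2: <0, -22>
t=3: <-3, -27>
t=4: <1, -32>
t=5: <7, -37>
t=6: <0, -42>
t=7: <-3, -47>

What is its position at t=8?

<1, -52>

The first coordinate repeats the cycle [1, 7, 0, -3] with period 4; step 8 mod 4 = 0, giving 1.
The second coordinate changes by -5 each step, so at step 8 it is -12 + 8·(-5) = -52.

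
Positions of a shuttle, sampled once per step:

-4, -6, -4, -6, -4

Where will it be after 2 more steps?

-4

The jumps are -2, +2, -2, +2 — a geometric progression with ratio -1.
step 5: -4 − 2 → -6
step 6: -6 + 2 → -4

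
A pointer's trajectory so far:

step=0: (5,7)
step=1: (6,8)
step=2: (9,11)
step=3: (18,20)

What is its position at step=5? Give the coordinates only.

(126,128)

Consecutive displacements (+1,+1), (+3,+3), (+9,+9) scale by a factor of 3 each step.
step 4: (18,20) + (+27,+27) → (45,47)
step 5: (45,47) + (+81,+81) → (126,128)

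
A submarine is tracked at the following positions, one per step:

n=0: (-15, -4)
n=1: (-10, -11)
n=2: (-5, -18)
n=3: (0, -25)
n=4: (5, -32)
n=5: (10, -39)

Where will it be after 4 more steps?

Each step adds (+5, -7) to the position.
step 6: (10, -39) + (+5, -7) → (15, -46)
step 7: (15, -46) + (+5, -7) → (20, -53)
step 8: (20, -53) + (+5, -7) → (25, -60)
step 9: (25, -60) + (+5, -7) → (30, -67)

(30, -67)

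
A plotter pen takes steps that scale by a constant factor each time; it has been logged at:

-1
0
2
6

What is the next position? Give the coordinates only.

The jumps are +1, +2, +4 — a geometric progression with ratio 2.
step 4: 6 + 8 → 14

14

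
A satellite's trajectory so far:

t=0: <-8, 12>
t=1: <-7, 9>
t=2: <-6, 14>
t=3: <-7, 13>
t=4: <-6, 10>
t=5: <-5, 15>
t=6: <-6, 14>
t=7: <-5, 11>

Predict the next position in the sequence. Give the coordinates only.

The moves between consecutive positions are <+1, -3>, <+1, +5>, <-1, -1>, <+1, -3>, <+1, +5>, <-1, -1>, <+1, -3>; they repeat the 3-cycle [<+1, -3>, <+1, +5>, <-1, -1>].
step 8: apply <+1, +5> → <-4, 16>

<-4, 16>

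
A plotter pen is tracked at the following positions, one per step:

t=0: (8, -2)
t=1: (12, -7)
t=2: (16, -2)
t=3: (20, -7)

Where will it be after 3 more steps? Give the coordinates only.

(32, -2)

First: linear, +4 per step → 32 at step 6.
Second: cycles through -2, -7 every 2 steps. Step 6 lands at position 0 of the cycle → -2.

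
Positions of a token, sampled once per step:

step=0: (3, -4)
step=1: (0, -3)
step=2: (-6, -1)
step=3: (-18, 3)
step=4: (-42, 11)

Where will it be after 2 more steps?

Consecutive displacements (-3, +1), (-6, +2), (-12, +4), (-24, +8) scale by a factor of 2 each step.
step 5: (-42, 11) + (-48, +16) → (-90, 27)
step 6: (-90, 27) + (-96, +32) → (-186, 59)

(-186, 59)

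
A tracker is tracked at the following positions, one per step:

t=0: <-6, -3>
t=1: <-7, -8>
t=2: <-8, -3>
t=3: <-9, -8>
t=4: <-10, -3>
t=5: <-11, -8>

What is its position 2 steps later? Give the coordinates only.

The first coordinate changes by -1 each step, so at step 7 it is -6 + 7·(-1) = -13.
The second coordinate repeats the cycle [-3, -8] with period 2; step 7 mod 2 = 1, giving -8.

<-13, -8>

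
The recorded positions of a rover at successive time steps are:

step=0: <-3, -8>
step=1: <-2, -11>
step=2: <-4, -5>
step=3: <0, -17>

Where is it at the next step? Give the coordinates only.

<-8, 7>

Consecutive displacements <+1, -3>, <-2, +6>, <+4, -12> scale by a factor of -2 each step.
step 4: <0, -17> + <-8, +24> → <-8, 7>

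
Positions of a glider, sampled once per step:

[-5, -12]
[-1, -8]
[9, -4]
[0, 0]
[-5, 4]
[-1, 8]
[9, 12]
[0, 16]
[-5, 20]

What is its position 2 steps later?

The first coordinate repeats the cycle [-5, -1, 9, 0] with period 4; step 10 mod 4 = 2, giving 9.
The second coordinate changes by +4 each step, so at step 10 it is -12 + 10·(4) = 28.

[9, 28]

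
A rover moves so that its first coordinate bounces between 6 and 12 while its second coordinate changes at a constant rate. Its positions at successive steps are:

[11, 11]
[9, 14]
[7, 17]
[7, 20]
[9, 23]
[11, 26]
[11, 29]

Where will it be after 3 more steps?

The first coordinate travels 2 per step and bounces off the walls at 6 and 12.
  step 7: 11 → 9
  step 8: 9 → 7
  step 9: 7 → 7
The second coordinate changes by +3 each step: at step 9 it is 38.

[7, 38]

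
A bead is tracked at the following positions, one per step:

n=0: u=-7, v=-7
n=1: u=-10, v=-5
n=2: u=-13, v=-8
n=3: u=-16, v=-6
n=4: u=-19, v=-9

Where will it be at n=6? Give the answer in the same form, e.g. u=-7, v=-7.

Step-to-step displacements: (-3,+2), (-3,-3), (-3,+2), (-3,-3) — a repeating cycle of length 2.
step 5: apply (-3,+2) → u=-22, v=-7
step 6: apply (-3,-3) → u=-25, v=-10

u=-25, v=-10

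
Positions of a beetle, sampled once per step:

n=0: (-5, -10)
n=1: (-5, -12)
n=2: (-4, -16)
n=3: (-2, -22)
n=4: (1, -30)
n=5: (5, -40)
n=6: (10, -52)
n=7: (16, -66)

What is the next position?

First differences are (+0, -2), (+1, -4), (+2, -6), (+3, -8), (+4, -10), (+5, -12), (+6, -14); their common second difference is (+1, -2) (constant acceleration).
step 8: (16, -66) + (+7, -16) → (23, -82)

(23, -82)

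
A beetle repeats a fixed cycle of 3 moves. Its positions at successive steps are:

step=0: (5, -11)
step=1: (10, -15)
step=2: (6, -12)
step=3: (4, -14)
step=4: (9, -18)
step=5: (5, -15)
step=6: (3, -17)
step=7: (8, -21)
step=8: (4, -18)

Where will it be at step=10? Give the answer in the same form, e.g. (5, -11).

(7, -24)

Differencing gives (+5, -4), (-4, +3), (-2, -2), (+5, -4), (-4, +3), (-2, -2), (+5, -4), (-4, +3). This is the pattern (+5, -4), (-4, +3), (-2, -2) repeated.
step 9: apply (-2, -2) → (2, -20)
step 10: apply (+5, -4) → (7, -24)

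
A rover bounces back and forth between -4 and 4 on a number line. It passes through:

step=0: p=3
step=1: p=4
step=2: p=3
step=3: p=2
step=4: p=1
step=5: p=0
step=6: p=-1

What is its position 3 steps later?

p=-4

The value travels 1 per step and bounces off the walls at -4 and 4.
  step 7: -1 → -2
  step 8: -2 → -3
  step 9: -3 → -4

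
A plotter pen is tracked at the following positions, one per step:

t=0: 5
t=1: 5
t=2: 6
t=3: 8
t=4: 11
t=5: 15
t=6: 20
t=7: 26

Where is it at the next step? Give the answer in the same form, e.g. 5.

33

Taking differences between consecutive positions: +0, +1, +2, +3, +4, +5, +6. These grow by +1 each step.
step 8: 26 + 7 → 33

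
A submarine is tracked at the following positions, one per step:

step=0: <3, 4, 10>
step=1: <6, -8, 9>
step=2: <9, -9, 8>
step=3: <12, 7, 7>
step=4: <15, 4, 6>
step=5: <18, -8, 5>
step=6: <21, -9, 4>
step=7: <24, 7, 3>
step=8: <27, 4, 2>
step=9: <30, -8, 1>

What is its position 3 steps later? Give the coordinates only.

<39, 4, -2>

First: linear, +3 per step → 39 at step 12.
Second: cycles through 4, -8, -9, 7 every 4 steps. Step 12 lands at position 0 of the cycle → 4.
Third: linear, -1 per step → -2 at step 12.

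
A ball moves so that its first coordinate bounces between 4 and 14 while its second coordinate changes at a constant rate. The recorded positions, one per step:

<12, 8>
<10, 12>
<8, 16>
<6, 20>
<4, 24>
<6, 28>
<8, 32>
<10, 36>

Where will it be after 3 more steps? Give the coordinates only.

The first coordinate travels 2 per step and bounces off the walls at 4 and 14.
  step 8: 10 → 12
  step 9: 12 → 14
  step 10: 14 → 12
The second coordinate changes by +4 each step: at step 10 it is 48.

<12, 48>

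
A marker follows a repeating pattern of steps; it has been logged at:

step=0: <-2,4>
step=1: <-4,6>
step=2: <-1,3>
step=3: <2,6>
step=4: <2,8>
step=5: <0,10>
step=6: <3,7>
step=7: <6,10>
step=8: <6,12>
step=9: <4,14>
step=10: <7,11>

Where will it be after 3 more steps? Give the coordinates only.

Step-to-step displacements: <-2,+2>, <+3,-3>, <+3,+3>, <+0,+2>, <-2,+2>, <+3,-3>, <+3,+3>, <+0,+2>, <-2,+2>, <+3,-3> — a repeating cycle of length 4.
step 11: apply <+3,+3> → <10,14>
step 12: apply <+0,+2> → <10,16>
step 13: apply <-2,+2> → <8,18>

<8,18>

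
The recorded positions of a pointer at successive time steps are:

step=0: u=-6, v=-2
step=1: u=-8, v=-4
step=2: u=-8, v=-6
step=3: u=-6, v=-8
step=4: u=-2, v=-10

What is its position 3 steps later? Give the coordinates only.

u=22, v=-16

Successive displacements: (-2, -2), (+0, -2), (+2, -2), (+4, -2) — each changes by (+2, +0).
step 5: u=-2, v=-10 + (+6, -2) → u=4, v=-12
step 6: u=4, v=-12 + (+8, -2) → u=12, v=-14
step 7: u=12, v=-14 + (+10, -2) → u=22, v=-16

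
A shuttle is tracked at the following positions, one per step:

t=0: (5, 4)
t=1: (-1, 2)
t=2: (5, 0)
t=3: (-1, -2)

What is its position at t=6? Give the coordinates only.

The first coordinate repeats the cycle [5, -1] with period 2; step 6 mod 2 = 0, giving 5.
The second coordinate changes by -2 each step, so at step 6 it is 4 + 6·(-2) = -8.

(5, -8)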